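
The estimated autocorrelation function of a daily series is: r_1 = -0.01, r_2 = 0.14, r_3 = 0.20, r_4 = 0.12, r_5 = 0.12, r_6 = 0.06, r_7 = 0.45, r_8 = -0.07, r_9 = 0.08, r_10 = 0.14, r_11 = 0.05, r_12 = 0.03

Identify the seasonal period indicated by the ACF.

The largest autocorrelation is r_7 = 0.45; the remaining lags stay at or below 0.20.
The dominant spike at lag 7 indicates a seasonal period of 7.

7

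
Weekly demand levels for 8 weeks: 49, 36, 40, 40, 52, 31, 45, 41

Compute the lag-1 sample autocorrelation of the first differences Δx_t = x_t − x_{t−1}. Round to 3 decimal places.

First differences Δx: -13, 4, 0, 12, -21, 14, -4
Mean of differences = -1.1429
Numerator Σ(Δx_t−Δx̄)(Δx_{t+1}−Δx̄) = -645.0204
Denominator Σ(Δx_t−Δx̄)² = 972.8571
r_1(Δx) = -645.0204 / 972.8571 = -0.663

-0.663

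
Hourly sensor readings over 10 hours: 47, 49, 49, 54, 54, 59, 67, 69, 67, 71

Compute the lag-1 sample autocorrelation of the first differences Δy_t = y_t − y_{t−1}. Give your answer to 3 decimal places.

-0.142

First differences Δy: 2, 0, 5, 0, 5, 8, 2, -2, 4
Mean of differences = 2.6667
Numerator Σ(Δy_t−Δȳ)(Δy_{t+1}−Δȳ) = -11.1111
Denominator Σ(Δy_t−Δȳ)² = 78.0000
r_1(Δy) = -11.1111 / 78.0000 = -0.142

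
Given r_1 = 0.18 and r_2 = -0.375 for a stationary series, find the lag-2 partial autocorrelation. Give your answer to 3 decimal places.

φ_{22} = (r_2 − r_1²) / (1 − r_1²)
r_1² = (0.18)² = 0.0324
Numerator = -0.375 − 0.0324 = -0.4074; denominator = 1 − 0.0324 = 0.9676
φ_{22} = -0.4074 / 0.9676 = -0.421

-0.421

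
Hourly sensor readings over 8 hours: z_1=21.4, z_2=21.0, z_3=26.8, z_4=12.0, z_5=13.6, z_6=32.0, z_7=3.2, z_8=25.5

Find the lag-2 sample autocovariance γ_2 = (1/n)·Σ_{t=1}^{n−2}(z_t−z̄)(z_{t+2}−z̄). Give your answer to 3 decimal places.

4.670

Mean z̄ = (21.4 + 21.0 + 26.8 + 12.0 + 13.6 + 32.0 + 3.2 + 25.5)/8 = 19.4375
Σ_{t=1}^{6}(z_t−z̄)(z_{t+2}−z̄) = 37.3622
γ_2 = 37.3622 / 8 = 4.670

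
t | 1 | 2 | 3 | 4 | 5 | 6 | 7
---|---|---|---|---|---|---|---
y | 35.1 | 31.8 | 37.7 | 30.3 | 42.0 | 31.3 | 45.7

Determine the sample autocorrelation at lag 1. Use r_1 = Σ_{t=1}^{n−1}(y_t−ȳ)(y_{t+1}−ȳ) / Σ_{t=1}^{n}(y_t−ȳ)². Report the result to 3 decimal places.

-0.580

Mean ȳ = (35.1 + 31.8 + 37.7 + 30.3 + 42.0 + 31.3 + 45.7)/7 = 36.2714
Deviations from mean: -1.1714, -4.4714, 1.4286, -5.9714, 5.7286, -4.9714, 9.4286
Σ(y_t−ȳ)(y_{t+1}−ȳ) = (5.2380) + (-6.3878) + (-8.5306) + (-34.2078) + (-28.4792) + (-46.8735) = -119.2408
Denominator Σ(y_t−ȳ)² = 205.4943
r_1 = -119.2408 / 205.4943 = -0.580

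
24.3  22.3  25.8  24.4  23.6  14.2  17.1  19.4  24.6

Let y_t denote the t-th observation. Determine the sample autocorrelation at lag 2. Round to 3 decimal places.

Mean ȳ = (24.3 + 22.3 + 25.8 + 24.4 + 23.6 + 14.2 + 17.1 + 19.4 + 24.6)/9 = 21.7444
Σ(y_t−ȳ)(y_{t+2}−ȳ) = (10.3642) + (1.4753) + (7.5253) + (-20.0347) + (-8.6180) + (17.6875) + (-13.2625) = -4.8628
Denominator Σ(y_t−ȳ)² = 125.9222
r_2 = -4.8628 / 125.9222 = -0.039

-0.039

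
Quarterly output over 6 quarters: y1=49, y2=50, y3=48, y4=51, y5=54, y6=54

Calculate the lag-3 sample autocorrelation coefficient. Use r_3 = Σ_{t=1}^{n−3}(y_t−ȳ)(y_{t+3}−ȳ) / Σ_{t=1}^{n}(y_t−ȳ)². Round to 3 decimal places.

Mean ȳ = (49 + 50 + 48 + 51 + 54 + 54)/6 = 51.0000
Σ(y_t−ȳ)(y_{t+3}−ȳ) = (0.0000) + (-3.0000) + (-9.0000) = -12.0000
Denominator Σ(y_t−ȳ)² = 32.0000
r_3 = -12.0000 / 32.0000 = -0.375

-0.375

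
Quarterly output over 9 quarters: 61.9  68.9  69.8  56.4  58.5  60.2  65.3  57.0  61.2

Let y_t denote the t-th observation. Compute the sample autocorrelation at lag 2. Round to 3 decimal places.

-0.323

Mean ȳ = (61.9 + 68.9 + 69.8 + 56.4 + 58.5 + 60.2 + 65.3 + 57.0 + 61.2)/9 = 62.1333
Σ(y_t−ȳ)(y_{t+2}−ȳ) = (-1.7889) + (-38.7956) + (-27.8556) + (11.0844) + (-11.5056) + (9.9244) + (-2.9556) = -61.8922
Denominator Σ(y_t−ȳ)² = 191.6800
r_2 = -61.8922 / 191.6800 = -0.323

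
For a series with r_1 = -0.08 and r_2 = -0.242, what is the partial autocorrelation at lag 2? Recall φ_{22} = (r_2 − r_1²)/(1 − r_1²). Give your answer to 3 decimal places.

-0.250

φ_{22} = (r_2 − r_1²) / (1 − r_1²)
r_1² = (-0.08)² = 0.0064
Numerator = -0.242 − 0.0064 = -0.2484; denominator = 1 − 0.0064 = 0.9936
φ_{22} = -0.2484 / 0.9936 = -0.250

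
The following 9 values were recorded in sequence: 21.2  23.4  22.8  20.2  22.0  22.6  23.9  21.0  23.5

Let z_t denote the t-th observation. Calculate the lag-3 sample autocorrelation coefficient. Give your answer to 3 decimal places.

Mean z̄ = (21.2 + 23.4 + 22.8 + 20.2 + 22.0 + 22.6 + 23.9 + 21.0 + 23.5)/9 = 22.2889
Numerator Σ_{t=1}^{6}(z_t−z̄)(z_{t+3}−z̄) = -0.5037
Denominator Σ(z_t−z̄)² = 12.9489
r_3 = -0.5037 / 12.9489 = -0.039

-0.039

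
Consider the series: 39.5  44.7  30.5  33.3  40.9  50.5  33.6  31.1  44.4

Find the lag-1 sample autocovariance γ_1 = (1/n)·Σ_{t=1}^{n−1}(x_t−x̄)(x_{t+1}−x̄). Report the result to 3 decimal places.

-5.627

Mean x̄ = (39.5 + 44.7 + 30.5 + 33.3 + 40.9 + 50.5 + 33.6 + 31.1 + 44.4)/9 = 38.7222
Σ_{t=1}^{8}(x_t−x̄)(x_{t+1}−x̄) = -50.6405
γ_1 = -50.6405 / 9 = -5.627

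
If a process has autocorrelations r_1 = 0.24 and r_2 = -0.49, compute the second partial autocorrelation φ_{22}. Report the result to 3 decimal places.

-0.581

φ_{22} = (r_2 − r_1²) / (1 − r_1²)
r_1² = (0.24)² = 0.0576
Numerator = -0.49 − 0.0576 = -0.5476; denominator = 1 − 0.0576 = 0.9424
φ_{22} = -0.5476 / 0.9424 = -0.581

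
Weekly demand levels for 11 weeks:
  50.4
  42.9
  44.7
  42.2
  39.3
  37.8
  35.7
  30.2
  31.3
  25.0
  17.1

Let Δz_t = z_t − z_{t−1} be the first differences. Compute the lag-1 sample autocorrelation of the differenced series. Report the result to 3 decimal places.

-0.247

First differences Δz: -7.5, 1.8, -2.5, -2.9, -1.5, -2.1, -5.5, 1.1, -6.3, -7.9
Mean of differences = -3.3300
Numerator Σ(Δz_t−Δz̄)(Δz_{t+1}−Δz̄) = -25.6059
Denominator Σ(Δz_t−Δz̄)² = 103.4810
r_1(Δz) = -25.6059 / 103.4810 = -0.247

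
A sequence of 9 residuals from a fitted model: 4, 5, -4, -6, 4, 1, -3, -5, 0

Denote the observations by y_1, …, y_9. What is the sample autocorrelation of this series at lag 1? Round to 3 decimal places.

Mean ȳ = (4 + 5 − 4 − 6 + 4 + 1 − 3 − 5 + 0)/9 = -0.4444
Numerator Σ_{t=1}^{8}(y_t−ȳ)(y_{t+1}−ȳ) = 12.2469
Denominator Σ(y_t−ȳ)² = 142.2222
r_1 = 12.2469 / 142.2222 = 0.086

0.086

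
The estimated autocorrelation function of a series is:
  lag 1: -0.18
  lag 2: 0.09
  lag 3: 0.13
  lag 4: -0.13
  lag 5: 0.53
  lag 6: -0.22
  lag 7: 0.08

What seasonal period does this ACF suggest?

5

The largest autocorrelation is r_5 = 0.53; the remaining lags stay at or below 0.13.
The dominant spike at lag 5 indicates a seasonal period of 5.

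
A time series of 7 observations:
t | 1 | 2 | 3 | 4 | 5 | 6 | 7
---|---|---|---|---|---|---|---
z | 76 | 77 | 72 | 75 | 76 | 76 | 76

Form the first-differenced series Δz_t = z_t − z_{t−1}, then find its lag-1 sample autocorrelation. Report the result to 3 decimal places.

First differences Δz: 1, -5, 3, 1, 0, 0
Mean of differences = 0.0000
Numerator Σ(Δz_t−Δz̄)(Δz_{t+1}−Δz̄) = -17.0000
Denominator Σ(Δz_t−Δz̄)² = 36.0000
r_1(Δz) = -17.0000 / 36.0000 = -0.472

-0.472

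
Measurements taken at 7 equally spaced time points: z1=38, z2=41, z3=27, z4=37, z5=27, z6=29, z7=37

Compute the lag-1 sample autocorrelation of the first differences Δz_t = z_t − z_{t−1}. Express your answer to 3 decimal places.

First differences Δz: 3, -14, 10, -10, 2, 8
Mean of differences = -0.1667
Numerator Σ(Δz_t−Δz̄)(Δz_{t+1}−Δz̄) = -288.0278
Denominator Σ(Δz_t−Δz̄)² = 472.8333
r_1(Δz) = -288.0278 / 472.8333 = -0.609

-0.609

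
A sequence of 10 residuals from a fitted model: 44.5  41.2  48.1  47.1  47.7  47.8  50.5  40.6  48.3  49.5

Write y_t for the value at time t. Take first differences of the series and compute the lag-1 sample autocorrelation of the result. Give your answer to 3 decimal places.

First differences Δy: -3.3, 6.9, -1.0, 0.6, 0.1, 2.7, -9.9, 7.7, 1.2
Mean of differences = 0.5556
Numerator Σ(Δy_t−Δȳ)(Δy_{t+1}−Δȳ) = -127.9131
Denominator Σ(Δy_t−Δȳ)² = 223.1222
r_1(Δy) = -127.9131 / 223.1222 = -0.573

-0.573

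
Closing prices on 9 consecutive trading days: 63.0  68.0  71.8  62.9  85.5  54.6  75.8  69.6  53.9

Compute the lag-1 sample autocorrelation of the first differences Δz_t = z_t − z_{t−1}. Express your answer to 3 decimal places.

-0.694

First differences Δz: 5.0, 3.8, -8.9, 22.6, -30.9, 21.2, -6.2, -15.7
Mean of differences = -1.1375
Numerator Σ(Δz_t−Δz̄)(Δz_{t+1}−Δz̄) = -1602.9539
Denominator Σ(Δz_t−Δz̄)² = 2308.2388
r_1(Δz) = -1602.9539 / 2308.2388 = -0.694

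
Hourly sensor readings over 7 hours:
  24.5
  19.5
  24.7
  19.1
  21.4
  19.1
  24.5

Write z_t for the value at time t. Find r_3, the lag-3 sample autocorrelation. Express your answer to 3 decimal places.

Mean z̄ = (24.5 + 19.5 + 24.7 + 19.1 + 21.4 + 19.1 + 24.5)/7 = 21.8286
Deviations from mean: 2.6714, -2.3286, 2.8714, -2.7286, -0.4286, -2.7286, 2.6714
Numerator Σ_{t=1}^{4}(z_t−z̄)(z_{t+3}−z̄) = -21.4153
Denominator Σ(z_t−z̄)² = 43.0143
r_3 = -21.4153 / 43.0143 = -0.498

-0.498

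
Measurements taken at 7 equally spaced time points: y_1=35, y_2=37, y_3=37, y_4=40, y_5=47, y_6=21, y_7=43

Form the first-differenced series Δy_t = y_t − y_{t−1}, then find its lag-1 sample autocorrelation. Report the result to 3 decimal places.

-0.589

First differences Δy: 2, 0, 3, 7, -26, 22
Mean of differences = 1.3333
Numerator Σ(Δy_t−Δȳ)(Δy_{t+1}−Δȳ) = -713.4444
Denominator Σ(Δy_t−Δȳ)² = 1211.3333
r_1(Δy) = -713.4444 / 1211.3333 = -0.589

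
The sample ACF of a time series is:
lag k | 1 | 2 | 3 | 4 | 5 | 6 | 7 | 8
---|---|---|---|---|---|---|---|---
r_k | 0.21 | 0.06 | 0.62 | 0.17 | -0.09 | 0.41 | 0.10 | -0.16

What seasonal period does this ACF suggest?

3

The largest autocorrelation is r_3 = 0.62, with a weaker echo at lag 6 (0.41); the remaining lags stay at or below 0.21. The elevated value at lag 1 (0.21), dropping to 0.06 at lag 2, reflects decaying short-term dependence rather than seasonality.
The dominant spike at lag 3 indicates a seasonal period of 3.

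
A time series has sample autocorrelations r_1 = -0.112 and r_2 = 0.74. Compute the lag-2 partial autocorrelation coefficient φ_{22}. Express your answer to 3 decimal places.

0.737

φ_{22} = (r_2 − r_1²) / (1 − r_1²)
r_1² = (-0.112)² = 0.012544
Numerator = 0.74 − 0.0125 = 0.7275; denominator = 1 − 0.0125 = 0.9875
φ_{22} = 0.7275 / 0.9875 = 0.737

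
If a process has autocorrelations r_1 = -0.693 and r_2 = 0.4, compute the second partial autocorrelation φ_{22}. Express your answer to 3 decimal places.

-0.154

φ_{22} = (r_2 − r_1²) / (1 − r_1²)
r_1² = (-0.693)² = 0.480249
Numerator = 0.4 − 0.4802 = -0.0802; denominator = 1 − 0.4802 = 0.5198
φ_{22} = -0.0802 / 0.5198 = -0.154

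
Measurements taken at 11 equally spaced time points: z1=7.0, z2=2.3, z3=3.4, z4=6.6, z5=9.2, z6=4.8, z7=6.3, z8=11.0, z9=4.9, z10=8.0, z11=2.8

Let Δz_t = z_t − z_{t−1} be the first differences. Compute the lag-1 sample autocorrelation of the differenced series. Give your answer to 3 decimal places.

-0.422

First differences Δz: -4.7, 1.1, 3.2, 2.6, -4.4, 1.5, 4.7, -6.1, 3.1, -5.2
Mean of differences = -0.4200
Numerator Σ(Δz_t−Δz̄)(Δz_{t+1}−Δz̄) = -65.8024
Denominator Σ(Δz_t−Δz̄)² = 156.0960
r_1(Δz) = -65.8024 / 156.0960 = -0.422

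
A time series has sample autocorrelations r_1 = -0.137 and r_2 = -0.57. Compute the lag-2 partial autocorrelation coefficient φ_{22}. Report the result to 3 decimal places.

-0.600

φ_{22} = (r_2 − r_1²) / (1 − r_1²)
r_1² = (-0.137)² = 0.018769
Numerator = -0.57 − 0.0188 = -0.5888; denominator = 1 − 0.0188 = 0.9812
φ_{22} = -0.5888 / 0.9812 = -0.600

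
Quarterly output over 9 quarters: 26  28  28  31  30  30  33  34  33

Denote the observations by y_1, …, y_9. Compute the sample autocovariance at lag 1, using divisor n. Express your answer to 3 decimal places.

3.617

Mean ȳ = (26 + 28 + 28 + 31 + 30 + 30 + 33 + 34 + 33)/9 = 30.3333
Σ_{t=1}^{8}(y_t−ȳ)(y_{t+1}−ȳ) = 32.5556
γ_1 = 32.5556 / 9 = 3.617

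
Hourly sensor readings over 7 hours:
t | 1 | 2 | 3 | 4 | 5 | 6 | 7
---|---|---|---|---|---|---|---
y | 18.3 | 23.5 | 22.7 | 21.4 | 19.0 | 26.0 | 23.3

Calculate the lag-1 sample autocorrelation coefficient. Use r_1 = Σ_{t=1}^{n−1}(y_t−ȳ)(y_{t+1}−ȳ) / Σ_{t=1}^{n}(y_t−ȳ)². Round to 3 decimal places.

-0.230

Mean ȳ = (18.3 + 23.5 + 22.7 + 21.4 + 19.0 + 26.0 + 23.3)/7 = 22.0286
Deviations from mean: -3.7286, 1.4714, 0.6714, -0.6286, -3.0286, 3.9714, 1.2714
Numerator Σ_{t=1}^{6}(y_t−ȳ)(y_{t+1}−ȳ) = -9.9951
Denominator Σ(y_t−ȳ)² = 43.4743
r_1 = -9.9951 / 43.4743 = -0.230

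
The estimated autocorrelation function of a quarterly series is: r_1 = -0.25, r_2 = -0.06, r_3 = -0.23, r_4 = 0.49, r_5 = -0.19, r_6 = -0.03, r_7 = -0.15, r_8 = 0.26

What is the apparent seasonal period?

4

The largest autocorrelation is r_4 = 0.49, with a weaker echo at lag 8 (0.26); the remaining lags stay at or below -0.03.
The dominant spike at lag 4 indicates a seasonal period of 4.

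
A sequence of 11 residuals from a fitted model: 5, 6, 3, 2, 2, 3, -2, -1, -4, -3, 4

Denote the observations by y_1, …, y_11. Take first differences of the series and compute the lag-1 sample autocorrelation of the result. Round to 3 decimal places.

-0.102

First differences Δy: 1, -3, -1, 0, 1, -5, 1, -3, 1, 7
Mean of differences = -0.1000
Numerator Σ(Δy_t−Δȳ)(Δy_{t+1}−Δȳ) = -9.9100
Denominator Σ(Δy_t−Δȳ)² = 96.9000
r_1(Δy) = -9.9100 / 96.9000 = -0.102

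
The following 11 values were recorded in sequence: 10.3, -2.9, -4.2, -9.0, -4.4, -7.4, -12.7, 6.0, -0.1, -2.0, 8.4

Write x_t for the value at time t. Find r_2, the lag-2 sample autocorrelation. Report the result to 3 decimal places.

0.020

Mean x̄ = (10.3 − 2.9 − 4.2 − 9.0 − 4.4 − 7.4 − 12.7 + 6.0 − 0.1 − 2.0 + 8.4)/11 = -1.6364
Numerator Σ_{t=1}^{9}(x_t−x̄)(x_{t+2}−x̄) = 10.4383
Denominator Σ(x_t−x̄)² = 529.6655
r_2 = 10.4383 / 529.6655 = 0.020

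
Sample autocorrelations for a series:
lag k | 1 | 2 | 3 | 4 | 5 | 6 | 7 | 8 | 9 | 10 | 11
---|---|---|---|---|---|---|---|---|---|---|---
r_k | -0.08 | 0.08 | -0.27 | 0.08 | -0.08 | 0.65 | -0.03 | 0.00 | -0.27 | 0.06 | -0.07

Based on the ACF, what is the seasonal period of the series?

6

The largest autocorrelation is r_6 = 0.65; the remaining lags stay at or below 0.08.
The dominant spike at lag 6 indicates a seasonal period of 6.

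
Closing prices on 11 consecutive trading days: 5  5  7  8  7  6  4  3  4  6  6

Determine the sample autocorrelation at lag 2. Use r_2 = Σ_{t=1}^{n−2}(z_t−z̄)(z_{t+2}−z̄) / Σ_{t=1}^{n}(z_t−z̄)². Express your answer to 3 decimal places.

-0.078

Mean z̄ = (5 + 5 + 7 + 8 + 7 + 6 + 4 + 3 + 4 + 6 + 6)/11 = 5.5455
Numerator Σ_{t=1}^{9}(z_t−z̄)(z_{t+2}−z̄) = -1.7769
Denominator Σ(z_t−z̄)² = 22.7273
r_2 = -1.7769 / 22.7273 = -0.078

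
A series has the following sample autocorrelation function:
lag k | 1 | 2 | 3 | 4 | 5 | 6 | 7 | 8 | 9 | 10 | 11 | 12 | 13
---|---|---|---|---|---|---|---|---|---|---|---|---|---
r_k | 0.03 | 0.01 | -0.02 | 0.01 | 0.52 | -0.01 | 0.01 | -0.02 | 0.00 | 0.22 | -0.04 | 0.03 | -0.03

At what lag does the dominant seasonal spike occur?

The largest autocorrelation is r_5 = 0.52, with a weaker echo at lag 10 (0.22); the remaining lags stay at or below 0.03.
The dominant spike at lag 5 indicates a seasonal period of 5.

5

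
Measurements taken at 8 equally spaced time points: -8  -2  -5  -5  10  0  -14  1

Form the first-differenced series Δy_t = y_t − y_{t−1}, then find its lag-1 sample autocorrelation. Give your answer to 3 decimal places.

First differences Δy: 6, -3, 0, 15, -10, -14, 15
Mean of differences = 1.2857
Numerator Σ(Δy_t−Δȳ)(Δy_{t+1}−Δȳ) = -224.2245
Denominator Σ(Δy_t−Δȳ)² = 779.4286
r_1(Δy) = -224.2245 / 779.4286 = -0.288

-0.288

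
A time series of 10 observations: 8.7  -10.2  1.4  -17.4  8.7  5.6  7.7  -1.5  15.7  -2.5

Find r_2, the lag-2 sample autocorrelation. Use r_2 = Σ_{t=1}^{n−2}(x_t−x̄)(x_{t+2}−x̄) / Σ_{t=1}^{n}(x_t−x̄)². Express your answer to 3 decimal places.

0.313

Mean x̄ = (8.7 − 10.2 + 1.4 − 17.4 + 8.7 + 5.6 + 7.7 − 1.5 + 15.7 − 2.5)/10 = 1.6200
Numerator Σ_{t=1}^{8}(x_t−x̄)(x_{t+2}−x̄) = 275.0912
Denominator Σ(x_t−x̄)² = 879.5360
r_2 = 275.0912 / 879.5360 = 0.313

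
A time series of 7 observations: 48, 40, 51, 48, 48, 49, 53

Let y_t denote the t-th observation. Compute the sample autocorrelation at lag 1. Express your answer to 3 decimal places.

Mean ȳ = (48 + 40 + 51 + 48 + 48 + 49 + 53)/7 = 48.1429
Deviations from mean: -0.1429, -8.1429, 2.8571, -0.1429, -0.1429, 0.8571, 4.8571
Numerator Σ_{t=1}^{6}(y_t−ȳ)(y_{t+1}−ȳ) = -18.4490
Denominator Σ(y_t−ȳ)² = 98.8571
r_1 = -18.4490 / 98.8571 = -0.187

-0.187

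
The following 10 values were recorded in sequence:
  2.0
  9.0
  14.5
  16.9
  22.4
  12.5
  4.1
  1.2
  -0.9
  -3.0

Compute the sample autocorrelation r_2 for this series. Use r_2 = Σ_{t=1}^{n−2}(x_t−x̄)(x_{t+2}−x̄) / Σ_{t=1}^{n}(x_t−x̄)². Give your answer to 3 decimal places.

Mean x̄ = (2.0 + 9.0 + 14.5 + 16.9 + 22.4 + 12.5 + 4.1 + 1.2 − 0.9 − 3.0)/10 = 7.8700
Numerator Σ_{t=1}^{8}(x_t−x̄)(x_{t+2}−x̄) = 129.3342
Denominator Σ(x_t−x̄)² = 647.5610
r_2 = 129.3342 / 647.5610 = 0.200

0.200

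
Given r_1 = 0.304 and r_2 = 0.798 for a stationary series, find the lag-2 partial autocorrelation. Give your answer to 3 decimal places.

0.777

φ_{22} = (r_2 − r_1²) / (1 − r_1²)
r_1² = (0.304)² = 0.092416
Numerator = 0.798 − 0.0924 = 0.7056; denominator = 1 − 0.0924 = 0.9076
φ_{22} = 0.7056 / 0.9076 = 0.777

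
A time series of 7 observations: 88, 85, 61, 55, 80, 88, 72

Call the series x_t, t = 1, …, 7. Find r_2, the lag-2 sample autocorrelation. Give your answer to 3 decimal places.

-0.667

Mean x̄ = (88 + 85 + 61 + 55 + 80 + 88 + 72)/7 = 75.5714
Σ(x_t−x̄)(x_{t+2}−x̄) = (-181.1020) + (-193.9592) + (-64.5306) + (-255.6735) + (-15.8163) = -711.0816
Denominator Σ(x_t−x̄)² = 1065.7143
r_2 = -711.0816 / 1065.7143 = -0.667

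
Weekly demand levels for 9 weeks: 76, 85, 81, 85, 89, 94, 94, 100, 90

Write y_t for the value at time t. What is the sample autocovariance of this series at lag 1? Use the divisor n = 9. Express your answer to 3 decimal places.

23.365

Mean ȳ = (76 + 85 + 81 + 85 + 89 + 94 + 94 + 100 + 90)/9 = 88.2222
Σ_{t=1}^{8}(y_t−ȳ)(y_{t+1}−ȳ) = 210.2840
γ_1 = 210.2840 / 9 = 23.365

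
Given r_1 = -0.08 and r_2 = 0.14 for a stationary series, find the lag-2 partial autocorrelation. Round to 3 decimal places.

0.134

φ_{22} = (r_2 − r_1²) / (1 − r_1²)
r_1² = (-0.08)² = 0.0064
Numerator = 0.14 − 0.0064 = 0.1336; denominator = 1 − 0.0064 = 0.9936
φ_{22} = 0.1336 / 0.9936 = 0.134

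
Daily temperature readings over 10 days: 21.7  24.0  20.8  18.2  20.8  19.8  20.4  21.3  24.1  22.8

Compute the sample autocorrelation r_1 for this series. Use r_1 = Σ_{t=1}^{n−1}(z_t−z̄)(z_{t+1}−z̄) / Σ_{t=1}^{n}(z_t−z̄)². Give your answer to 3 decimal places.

0.301

Mean z̄ = (21.7 + 24.0 + 20.8 + 18.2 + 20.8 + 19.8 + 20.4 + 21.3 + 24.1 + 22.8)/10 = 21.3900
Numerator Σ_{t=1}^{9}(z_t−z̄)(z_{t+1}−z̄) = 9.2119
Denominator Σ(z_t−z̄)² = 30.6290
r_1 = 9.2119 / 30.6290 = 0.301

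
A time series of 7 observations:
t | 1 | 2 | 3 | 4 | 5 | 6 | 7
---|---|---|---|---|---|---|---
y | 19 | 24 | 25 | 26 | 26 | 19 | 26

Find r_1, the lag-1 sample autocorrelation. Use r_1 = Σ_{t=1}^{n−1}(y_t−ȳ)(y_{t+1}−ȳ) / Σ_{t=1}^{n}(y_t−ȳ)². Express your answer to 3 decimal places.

Mean ȳ = (19 + 24 + 25 + 26 + 26 + 19 + 26)/7 = 23.5714
Deviations from mean: -4.5714, 0.4286, 1.4286, 2.4286, 2.4286, -4.5714, 2.4286
Numerator Σ_{t=1}^{6}(y_t−ȳ)(y_{t+1}−ȳ) = -14.1837
Denominator Σ(y_t−ȳ)² = 61.7143
r_1 = -14.1837 / 61.7143 = -0.230

-0.230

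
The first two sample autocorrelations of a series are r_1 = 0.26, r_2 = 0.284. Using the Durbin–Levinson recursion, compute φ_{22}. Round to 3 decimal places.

0.232

φ_{22} = (r_2 − r_1²) / (1 − r_1²)
r_1² = (0.26)² = 0.0676
Numerator = 0.284 − 0.0676 = 0.2164; denominator = 1 − 0.0676 = 0.9324
φ_{22} = 0.2164 / 0.9324 = 0.232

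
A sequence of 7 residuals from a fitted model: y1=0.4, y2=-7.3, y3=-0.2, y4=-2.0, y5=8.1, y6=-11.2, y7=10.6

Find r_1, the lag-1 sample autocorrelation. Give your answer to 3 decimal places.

Mean ȳ = (0.4 − 7.3 − 0.2 − 2.0 + 8.1 − 11.2 + 10.6)/7 = -0.2286
Deviations from mean: 0.6286, -7.0714, 0.0286, -1.7714, 8.3286, -10.9714, 10.8286
Numerator Σ_{t=1}^{6}(y_t−ȳ)(y_{t+1}−ȳ) = -229.6322
Denominator Σ(y_t−ȳ)² = 360.5343
r_1 = -229.6322 / 360.5343 = -0.637

-0.637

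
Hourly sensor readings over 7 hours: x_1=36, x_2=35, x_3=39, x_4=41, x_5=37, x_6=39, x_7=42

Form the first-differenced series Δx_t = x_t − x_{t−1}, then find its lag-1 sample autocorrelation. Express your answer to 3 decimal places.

First differences Δx: -1, 4, 2, -4, 2, 3
Mean of differences = 1.0000
Numerator Σ(Δx_t−Δx̄)(Δx_{t+1}−Δx̄) = -11.0000
Denominator Σ(Δx_t−Δx̄)² = 44.0000
r_1(Δx) = -11.0000 / 44.0000 = -0.250

-0.250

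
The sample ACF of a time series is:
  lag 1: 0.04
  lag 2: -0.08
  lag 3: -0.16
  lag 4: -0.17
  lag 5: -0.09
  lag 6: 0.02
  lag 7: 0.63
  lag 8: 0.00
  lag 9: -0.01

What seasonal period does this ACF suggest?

The largest autocorrelation is r_7 = 0.63; the remaining lags stay at or below 0.04.
The dominant spike at lag 7 indicates a seasonal period of 7.

7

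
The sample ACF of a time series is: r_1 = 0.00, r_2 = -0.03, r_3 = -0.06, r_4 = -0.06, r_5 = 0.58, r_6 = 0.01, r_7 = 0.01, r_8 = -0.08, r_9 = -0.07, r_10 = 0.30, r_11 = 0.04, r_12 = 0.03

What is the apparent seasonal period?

5

The largest autocorrelation is r_5 = 0.58, with a weaker echo at lag 10 (0.30); the remaining lags stay at or below 0.04.
The dominant spike at lag 5 indicates a seasonal period of 5.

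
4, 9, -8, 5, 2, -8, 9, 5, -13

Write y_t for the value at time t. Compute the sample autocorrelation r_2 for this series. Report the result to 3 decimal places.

-0.347

Mean ȳ = (4 + 9 − 8 + 5 + 2 − 8 + 9 + 5 − 13)/9 = 0.5556
Numerator Σ_{t=1}^{7}(y_t−ȳ)(y_{t+2}−ȳ) = -182.6173
Denominator Σ(y_t−ȳ)² = 526.2222
r_2 = -182.6173 / 526.2222 = -0.347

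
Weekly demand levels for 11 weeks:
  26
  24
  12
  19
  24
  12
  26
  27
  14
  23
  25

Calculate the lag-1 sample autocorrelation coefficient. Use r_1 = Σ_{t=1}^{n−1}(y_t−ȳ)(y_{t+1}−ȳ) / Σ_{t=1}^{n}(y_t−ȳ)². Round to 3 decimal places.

Mean ȳ = (26 + 24 + 12 + 19 + 24 + 12 + 26 + 27 + 14 + 23 + 25)/11 = 21.0909
Numerator Σ_{t=1}^{10}(y_t−ȳ)(y_{t+1}−ȳ) = -89.2810
Denominator Σ(y_t−ȳ)² = 338.9091
r_1 = -89.2810 / 338.9091 = -0.263

-0.263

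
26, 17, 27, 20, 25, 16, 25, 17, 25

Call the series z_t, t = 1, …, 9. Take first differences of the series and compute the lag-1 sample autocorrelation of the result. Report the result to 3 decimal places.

First differences Δz: -9, 10, -7, 5, -9, 9, -8, 8
Mean of differences = -0.1250
Numerator Σ(Δz_t−Δz̄)(Δz_{t+1}−Δz̄) = -457.0156
Denominator Σ(Δz_t−Δz̄)² = 544.8750
r_1(Δz) = -457.0156 / 544.8750 = -0.839

-0.839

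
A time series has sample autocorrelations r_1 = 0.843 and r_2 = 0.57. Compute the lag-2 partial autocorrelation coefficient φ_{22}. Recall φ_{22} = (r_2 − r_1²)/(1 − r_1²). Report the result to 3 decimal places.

-0.486

φ_{22} = (r_2 − r_1²) / (1 − r_1²)
r_1² = (0.843)² = 0.710649
Numerator = 0.57 − 0.7106 = -0.1406; denominator = 1 − 0.7106 = 0.2894
φ_{22} = -0.1406 / 0.2894 = -0.486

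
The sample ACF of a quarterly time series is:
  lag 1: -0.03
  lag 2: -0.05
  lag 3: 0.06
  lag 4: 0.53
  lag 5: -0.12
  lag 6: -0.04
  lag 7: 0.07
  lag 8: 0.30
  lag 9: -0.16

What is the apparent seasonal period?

4

The largest autocorrelation is r_4 = 0.53, with a weaker echo at lag 8 (0.30); the remaining lags stay at or below 0.07.
The dominant spike at lag 4 indicates a seasonal period of 4.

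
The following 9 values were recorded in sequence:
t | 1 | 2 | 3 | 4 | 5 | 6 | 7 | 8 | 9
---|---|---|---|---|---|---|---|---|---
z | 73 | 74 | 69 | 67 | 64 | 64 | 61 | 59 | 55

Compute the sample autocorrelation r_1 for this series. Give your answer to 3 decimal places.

Mean z̄ = (73 + 74 + 69 + 67 + 64 + 64 + 61 + 59 + 55)/9 = 65.1111
Numerator Σ_{t=1}^{8}(z_t−z̄)(z_{t+1}−z̄) = 202.6543
Denominator Σ(z_t−z̄)² = 318.8889
r_1 = 202.6543 / 318.8889 = 0.636

0.636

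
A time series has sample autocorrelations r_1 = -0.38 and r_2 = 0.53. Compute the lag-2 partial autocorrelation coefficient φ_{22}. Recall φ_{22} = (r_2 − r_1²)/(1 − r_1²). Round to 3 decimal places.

0.451

φ_{22} = (r_2 − r_1²) / (1 − r_1²)
r_1² = (-0.38)² = 0.1444
Numerator = 0.53 − 0.1444 = 0.3856; denominator = 1 − 0.1444 = 0.8556
φ_{22} = 0.3856 / 0.8556 = 0.451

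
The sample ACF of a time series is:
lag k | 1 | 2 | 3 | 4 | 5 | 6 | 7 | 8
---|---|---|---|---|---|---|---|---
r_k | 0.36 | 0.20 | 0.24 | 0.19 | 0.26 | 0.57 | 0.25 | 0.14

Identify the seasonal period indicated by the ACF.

6

The largest autocorrelation is r_6 = 0.57; the remaining lags stay at or below 0.36. The elevated value at lag 1 (0.36), dropping to 0.20 at lag 2, reflects decaying short-term dependence rather than seasonality.
The dominant spike at lag 6 indicates a seasonal period of 6.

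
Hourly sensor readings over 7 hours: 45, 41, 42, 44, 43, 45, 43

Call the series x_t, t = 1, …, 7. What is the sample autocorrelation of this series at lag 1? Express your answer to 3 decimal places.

Mean x̄ = (45 + 41 + 42 + 44 + 43 + 45 + 43)/7 = 43.2857
Deviations from mean: 1.7143, -2.2857, -1.2857, 0.7143, -0.2857, 1.7143, -0.2857
Σ(x_t−x̄)(x_{t+1}−x̄) = (-3.9184) + (2.9388) + (-0.9184) + (-0.2041) + (-0.4898) + (-0.4898) = -3.0816
Denominator Σ(x_t−x̄)² = 13.4286
r_1 = -3.0816 / 13.4286 = -0.229

-0.229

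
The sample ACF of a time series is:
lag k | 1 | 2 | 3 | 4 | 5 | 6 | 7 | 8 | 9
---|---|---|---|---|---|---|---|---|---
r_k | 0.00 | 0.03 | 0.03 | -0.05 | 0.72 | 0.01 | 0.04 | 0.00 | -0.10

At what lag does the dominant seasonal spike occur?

The largest autocorrelation is r_5 = 0.72; the remaining lags stay at or below 0.04.
The dominant spike at lag 5 indicates a seasonal period of 5.

5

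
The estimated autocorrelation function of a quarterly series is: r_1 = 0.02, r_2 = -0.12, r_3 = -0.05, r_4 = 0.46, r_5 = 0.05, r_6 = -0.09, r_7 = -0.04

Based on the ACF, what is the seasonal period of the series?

4

The largest autocorrelation is r_4 = 0.46; the remaining lags stay at or below 0.05.
The dominant spike at lag 4 indicates a seasonal period of 4.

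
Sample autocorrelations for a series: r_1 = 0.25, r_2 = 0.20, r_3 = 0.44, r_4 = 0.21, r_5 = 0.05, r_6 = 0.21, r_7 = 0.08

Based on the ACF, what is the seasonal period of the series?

3

The largest autocorrelation is r_3 = 0.44; the remaining lags stay at or below 0.25. The elevated value at lag 1 (0.25), dropping to 0.20 at lag 2, reflects decaying short-term dependence rather than seasonality.
The dominant spike at lag 3 indicates a seasonal period of 3.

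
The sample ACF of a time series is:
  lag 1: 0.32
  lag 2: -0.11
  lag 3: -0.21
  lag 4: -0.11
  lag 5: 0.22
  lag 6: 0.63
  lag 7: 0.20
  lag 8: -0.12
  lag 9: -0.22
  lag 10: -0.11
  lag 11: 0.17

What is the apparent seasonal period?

6

The largest autocorrelation is r_6 = 0.63; the remaining lags stay at or below 0.32.
The dominant spike at lag 6 indicates a seasonal period of 6.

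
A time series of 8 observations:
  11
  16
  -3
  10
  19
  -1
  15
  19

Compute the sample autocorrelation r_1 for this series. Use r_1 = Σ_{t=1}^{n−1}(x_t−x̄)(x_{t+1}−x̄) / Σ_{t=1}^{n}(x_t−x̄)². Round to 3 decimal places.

-0.350

Mean x̄ = (11 + 16 − 3 + 10 + 19 − 1 + 15 + 19)/8 = 10.7500
Deviations from mean: 0.2500, 5.2500, -13.7500, -0.7500, 8.2500, -11.7500, 4.2500, 8.2500
Numerator Σ_{t=1}^{7}(x_t−x̄)(x_{t+1}−x̄) = -178.5625
Denominator Σ(x_t−x̄)² = 509.5000
r_1 = -178.5625 / 509.5000 = -0.350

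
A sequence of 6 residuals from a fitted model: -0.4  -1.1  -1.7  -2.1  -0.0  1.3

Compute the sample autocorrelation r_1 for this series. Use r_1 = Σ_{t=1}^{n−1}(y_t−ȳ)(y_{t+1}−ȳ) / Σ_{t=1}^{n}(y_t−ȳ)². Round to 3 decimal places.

Mean ȳ = (-0.4 − 1.1 − 1.7 − 2.1 − 0.0 + 1.3)/6 = -0.6667
Deviations from mean: 0.2667, -0.4333, -1.0333, -1.4333, 0.6667, 1.9667
Σ(y_t−ȳ)(y_{t+1}−ȳ) = (-0.1156) + (0.4478) + (1.4811) + (-0.9556) + (1.3111) = 2.1689
Denominator Σ(y_t−ȳ)² = 7.6933
r_1 = 2.1689 / 7.6933 = 0.282

0.282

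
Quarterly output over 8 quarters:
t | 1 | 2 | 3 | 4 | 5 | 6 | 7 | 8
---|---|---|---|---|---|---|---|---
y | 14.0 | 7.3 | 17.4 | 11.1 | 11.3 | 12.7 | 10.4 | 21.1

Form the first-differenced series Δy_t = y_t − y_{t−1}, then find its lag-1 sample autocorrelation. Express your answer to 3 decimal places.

-0.545

First differences Δy: -6.7, 10.1, -6.3, 0.2, 1.4, -2.3, 10.7
Mean of differences = 1.0143
Numerator Σ(Δy_t−Δȳ)(Δy_{t+1}−Δȳ) = -164.2831
Denominator Σ(Δy_t−Δȳ)² = 301.1686
r_1(Δy) = -164.2831 / 301.1686 = -0.545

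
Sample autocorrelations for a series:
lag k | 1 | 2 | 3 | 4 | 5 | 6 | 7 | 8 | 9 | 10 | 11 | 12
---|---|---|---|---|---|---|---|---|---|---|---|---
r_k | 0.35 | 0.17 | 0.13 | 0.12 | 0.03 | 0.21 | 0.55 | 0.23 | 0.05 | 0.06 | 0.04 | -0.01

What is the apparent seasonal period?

7

The largest autocorrelation is r_7 = 0.55; the remaining lags stay at or below 0.35. The elevated value at lag 1 (0.35), dropping to 0.17 at lag 2, reflects decaying short-term dependence rather than seasonality.
The dominant spike at lag 7 indicates a seasonal period of 7.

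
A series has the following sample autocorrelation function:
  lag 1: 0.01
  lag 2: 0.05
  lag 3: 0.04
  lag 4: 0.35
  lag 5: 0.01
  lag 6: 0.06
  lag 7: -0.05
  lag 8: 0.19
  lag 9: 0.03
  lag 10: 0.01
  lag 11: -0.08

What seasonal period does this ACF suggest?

The largest autocorrelation is r_4 = 0.35, with a weaker echo at lag 8 (0.19); the remaining lags stay at or below 0.06.
The dominant spike at lag 4 indicates a seasonal period of 4.

4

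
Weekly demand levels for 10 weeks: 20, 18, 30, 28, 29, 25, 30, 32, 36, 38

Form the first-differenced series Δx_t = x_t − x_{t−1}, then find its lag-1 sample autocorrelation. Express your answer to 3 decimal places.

-0.484

First differences Δx: -2, 12, -2, 1, -4, 5, 2, 4, 2
Mean of differences = 2.0000
Numerator Σ(Δx_t−Δx̄)(Δx_{t+1}−Δx̄) = -88.0000
Denominator Σ(Δx_t−Δx̄)² = 182.0000
r_1(Δx) = -88.0000 / 182.0000 = -0.484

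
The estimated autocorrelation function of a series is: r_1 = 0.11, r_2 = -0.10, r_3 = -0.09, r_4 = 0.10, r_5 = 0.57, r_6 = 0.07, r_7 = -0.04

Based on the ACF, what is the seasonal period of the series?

5

The largest autocorrelation is r_5 = 0.57; the remaining lags stay at or below 0.11.
The dominant spike at lag 5 indicates a seasonal period of 5.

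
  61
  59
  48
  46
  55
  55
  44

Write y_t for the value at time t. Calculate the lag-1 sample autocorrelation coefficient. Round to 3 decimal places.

Mean ȳ = (61 + 59 + 48 + 46 + 55 + 55 + 44)/7 = 52.5714
Deviations from mean: 8.4286, 6.4286, -4.5714, -6.5714, 2.4286, 2.4286, -8.5714
Numerator Σ_{t=1}^{6}(y_t−ȳ)(y_{t+1}−ȳ) = 23.9592
Denominator Σ(y_t−ȳ)² = 261.7143
r_1 = 23.9592 / 261.7143 = 0.092

0.092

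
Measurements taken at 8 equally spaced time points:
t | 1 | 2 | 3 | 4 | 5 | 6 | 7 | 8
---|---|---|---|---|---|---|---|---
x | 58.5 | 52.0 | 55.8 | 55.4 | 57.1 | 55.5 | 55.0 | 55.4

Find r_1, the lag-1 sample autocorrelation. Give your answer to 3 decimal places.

Mean x̄ = (58.5 + 52.0 + 55.8 + 55.4 + 57.1 + 55.5 + 55.0 + 55.4)/8 = 55.5875
Deviations from mean: 2.9125, -3.5875, 0.2125, -0.1875, 1.5125, -0.0875, -0.5875, -0.1875
Numerator Σ_{t=1}^{7}(x_t−x̄)(x_{t+1}−x̄) = -11.5052
Denominator Σ(x_t−x̄)² = 24.1088
r_1 = -11.5052 / 24.1088 = -0.477

-0.477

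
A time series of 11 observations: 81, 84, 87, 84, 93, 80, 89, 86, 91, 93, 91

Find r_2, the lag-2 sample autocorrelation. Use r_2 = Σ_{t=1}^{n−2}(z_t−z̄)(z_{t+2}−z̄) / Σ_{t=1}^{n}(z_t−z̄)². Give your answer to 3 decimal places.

Mean z̄ = (81 + 84 + 87 + 84 + 93 + 80 + 89 + 86 + 91 + 93 + 91)/11 = 87.1818
Numerator Σ_{t=1}^{9}(z_t−z̄)(z_{t+2}−z̄) = 66.7521
Denominator Σ(z_t−z̄)² = 211.6364
r_2 = 66.7521 / 211.6364 = 0.315

0.315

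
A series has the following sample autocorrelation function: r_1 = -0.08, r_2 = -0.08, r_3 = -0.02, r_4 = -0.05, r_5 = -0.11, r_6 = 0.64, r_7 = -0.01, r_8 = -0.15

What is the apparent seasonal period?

6

The largest autocorrelation is r_6 = 0.64; the remaining lags stay at or below -0.01.
The dominant spike at lag 6 indicates a seasonal period of 6.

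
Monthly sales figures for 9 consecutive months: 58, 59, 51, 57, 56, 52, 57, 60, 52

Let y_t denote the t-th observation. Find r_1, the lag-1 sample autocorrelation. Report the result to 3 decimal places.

-0.343

Mean ȳ = (58 + 59 + 51 + 57 + 56 + 52 + 57 + 60 + 52)/9 = 55.7778
Numerator Σ_{t=1}^{8}(y_t−ȳ)(y_{t+1}−ȳ) = -30.0494
Denominator Σ(y_t−ȳ)² = 87.5556
r_1 = -30.0494 / 87.5556 = -0.343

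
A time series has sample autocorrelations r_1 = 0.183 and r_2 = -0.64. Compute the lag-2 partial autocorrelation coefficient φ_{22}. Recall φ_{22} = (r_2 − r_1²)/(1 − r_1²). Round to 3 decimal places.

-0.697

φ_{22} = (r_2 − r_1²) / (1 − r_1²)
r_1² = (0.183)² = 0.033489
Numerator = -0.64 − 0.0335 = -0.6735; denominator = 1 − 0.0335 = 0.9665
φ_{22} = -0.6735 / 0.9665 = -0.697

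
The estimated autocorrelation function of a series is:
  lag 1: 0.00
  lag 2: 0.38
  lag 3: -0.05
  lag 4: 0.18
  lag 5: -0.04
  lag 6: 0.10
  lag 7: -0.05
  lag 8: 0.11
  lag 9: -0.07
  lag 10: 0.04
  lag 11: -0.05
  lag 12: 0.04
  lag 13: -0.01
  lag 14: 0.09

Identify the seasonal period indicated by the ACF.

The largest autocorrelation is r_2 = 0.38, with a weaker echo at lag 4 (0.18); the remaining lags stay at or below 0.11.
The dominant spike at lag 2 indicates a seasonal period of 2.

2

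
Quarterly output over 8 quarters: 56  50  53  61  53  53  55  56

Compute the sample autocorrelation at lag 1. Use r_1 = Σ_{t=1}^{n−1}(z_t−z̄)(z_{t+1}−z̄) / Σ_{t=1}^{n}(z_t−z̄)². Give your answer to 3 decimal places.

Mean z̄ = (56 + 50 + 53 + 61 + 53 + 53 + 55 + 56)/8 = 54.6250
Deviations from mean: 1.3750, -4.6250, -1.6250, 6.3750, -1.6250, -1.6250, 0.3750, 1.3750
Σ(z_t−z̄)(z_{t+1}−z̄) = (-6.3594) + (7.5156) + (-10.3594) + (-10.3594) + (2.6406) + (-0.6094) + (0.5156) = -17.0156
Denominator Σ(z_t−z̄)² = 73.8750
r_1 = -17.0156 / 73.8750 = -0.230

-0.230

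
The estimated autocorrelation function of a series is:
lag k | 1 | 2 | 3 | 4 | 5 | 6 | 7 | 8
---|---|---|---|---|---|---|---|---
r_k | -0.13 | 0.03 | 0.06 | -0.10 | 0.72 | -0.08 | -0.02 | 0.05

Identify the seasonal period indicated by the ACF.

5

The largest autocorrelation is r_5 = 0.72; the remaining lags stay at or below 0.06.
The dominant spike at lag 5 indicates a seasonal period of 5.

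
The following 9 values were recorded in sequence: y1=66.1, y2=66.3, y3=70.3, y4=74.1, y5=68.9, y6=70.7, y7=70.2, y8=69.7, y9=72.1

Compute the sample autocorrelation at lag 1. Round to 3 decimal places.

Mean ȳ = (66.1 + 66.3 + 70.3 + 74.1 + 68.9 + 70.7 + 70.2 + 69.7 + 72.1)/9 = 69.8222
Numerator Σ_{t=1}^{8}(y_t−ȳ)(y_{t+1}−ȳ) = 8.7240
Denominator Σ(y_t−ȳ)² = 51.7556
r_1 = 8.7240 / 51.7556 = 0.169

0.169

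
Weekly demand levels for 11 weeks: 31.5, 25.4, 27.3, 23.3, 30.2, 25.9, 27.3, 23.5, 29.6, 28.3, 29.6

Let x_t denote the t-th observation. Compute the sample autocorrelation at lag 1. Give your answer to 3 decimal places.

-0.369

Mean x̄ = (31.5 + 25.4 + 27.3 + 23.3 + 30.2 + 25.9 + 27.3 + 23.5 + 29.6 + 28.3 + 29.6)/11 = 27.4455
Numerator Σ_{t=1}^{10}(x_t−x̄)(x_{t+1}−x̄) = -27.0884
Denominator Σ(x_t−x̄)² = 73.4073
r_1 = -27.0884 / 73.4073 = -0.369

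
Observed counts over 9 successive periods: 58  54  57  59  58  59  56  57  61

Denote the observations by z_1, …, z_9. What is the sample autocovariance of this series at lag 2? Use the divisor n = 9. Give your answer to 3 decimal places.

-1.173

Mean z̄ = (58 + 54 + 57 + 59 + 58 + 59 + 56 + 57 + 61)/9 = 57.6667
Σ_{t=1}^{7}(z_t−z̄)(z_{t+2}−z̄) = -10.5556
γ_2 = -10.5556 / 9 = -1.173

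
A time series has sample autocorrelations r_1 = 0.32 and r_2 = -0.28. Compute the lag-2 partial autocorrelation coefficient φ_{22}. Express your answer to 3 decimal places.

φ_{22} = (r_2 − r_1²) / (1 − r_1²)
r_1² = (0.32)² = 0.1024
Numerator = -0.28 − 0.1024 = -0.3824; denominator = 1 − 0.1024 = 0.8976
φ_{22} = -0.3824 / 0.8976 = -0.426

-0.426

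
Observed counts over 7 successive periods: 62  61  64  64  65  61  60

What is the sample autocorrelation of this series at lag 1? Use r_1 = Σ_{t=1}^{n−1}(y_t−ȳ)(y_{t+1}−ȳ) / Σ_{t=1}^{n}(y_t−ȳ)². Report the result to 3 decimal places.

0.215

Mean ȳ = (62 + 61 + 64 + 64 + 65 + 61 + 60)/7 = 62.4286
Deviations from mean: -0.4286, -1.4286, 1.5714, 1.5714, 2.5714, -1.4286, -2.4286
Σ(y_t−ȳ)(y_{t+1}−ȳ) = (0.6122) + (-2.2449) + (2.4694) + (4.0408) + (-3.6735) + (3.4694) = 4.6735
Denominator Σ(y_t−ȳ)² = 21.7143
r_1 = 4.6735 / 21.7143 = 0.215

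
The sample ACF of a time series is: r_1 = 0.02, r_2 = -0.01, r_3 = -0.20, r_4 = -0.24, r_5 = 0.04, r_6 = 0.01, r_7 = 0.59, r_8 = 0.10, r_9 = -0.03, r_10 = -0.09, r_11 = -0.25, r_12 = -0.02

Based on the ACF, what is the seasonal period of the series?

The largest autocorrelation is r_7 = 0.59; the remaining lags stay at or below 0.10.
The dominant spike at lag 7 indicates a seasonal period of 7.

7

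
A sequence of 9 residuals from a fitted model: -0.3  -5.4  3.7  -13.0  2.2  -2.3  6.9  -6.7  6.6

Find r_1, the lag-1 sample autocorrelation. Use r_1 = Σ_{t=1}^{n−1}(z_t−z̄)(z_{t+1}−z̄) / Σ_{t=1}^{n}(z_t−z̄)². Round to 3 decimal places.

Mean z̄ = (-0.3 − 5.4 + 3.7 − 13.0 + 2.2 − 2.3 + 6.9 − 6.7 + 6.6)/9 = -0.9222
Numerator Σ_{t=1}^{8}(z_t−z̄)(z_{t+1}−z̄) = -220.7549
Denominator Σ(z_t−z̄)² = 350.4756
r_1 = -220.7549 / 350.4756 = -0.630

-0.630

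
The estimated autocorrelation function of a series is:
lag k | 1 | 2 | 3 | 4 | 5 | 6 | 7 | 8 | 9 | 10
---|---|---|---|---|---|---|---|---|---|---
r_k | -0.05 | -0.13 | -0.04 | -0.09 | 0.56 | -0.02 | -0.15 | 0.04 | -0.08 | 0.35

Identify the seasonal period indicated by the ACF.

The largest autocorrelation is r_5 = 0.56, with a weaker echo at lag 10 (0.35); the remaining lags stay at or below 0.04.
The dominant spike at lag 5 indicates a seasonal period of 5.

5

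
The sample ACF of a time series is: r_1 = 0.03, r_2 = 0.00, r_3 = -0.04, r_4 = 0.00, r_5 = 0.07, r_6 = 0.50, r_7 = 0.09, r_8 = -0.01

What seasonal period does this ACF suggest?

The largest autocorrelation is r_6 = 0.50; the remaining lags stay at or below 0.09.
The dominant spike at lag 6 indicates a seasonal period of 6.

6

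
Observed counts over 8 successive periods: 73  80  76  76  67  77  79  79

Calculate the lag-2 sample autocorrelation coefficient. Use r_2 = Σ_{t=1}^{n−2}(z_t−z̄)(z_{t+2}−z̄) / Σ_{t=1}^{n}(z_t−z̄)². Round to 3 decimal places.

-0.200

Mean z̄ = (73 + 80 + 76 + 76 + 67 + 77 + 79 + 79)/8 = 75.8750
Σ(z_t−z̄)(z_{t+2}−z̄) = (-0.3594) + (0.5156) + (-1.1094) + (0.1406) + (-27.7344) + (3.5156) = -25.0313
Denominator Σ(z_t−z̄)² = 124.8750
r_2 = -25.0313 / 124.8750 = -0.200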